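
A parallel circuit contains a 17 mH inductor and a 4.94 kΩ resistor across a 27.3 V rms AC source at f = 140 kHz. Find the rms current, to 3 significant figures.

ω = 2πf = 879600 rad/s
X_L = ωL = 15000 Ω
Parallel: admittances add. Y = 1/R + 1/(jωL)
Y = (0.000202 − j6.69e-05) S
|Y| = 0.000213 S → |Z| = 1/|Y| = 4690 Ω, ∠Z = −∠Y = 18.3°
I = V/|Z| = 27.3/4690 = 5.82 mA

5.82 mA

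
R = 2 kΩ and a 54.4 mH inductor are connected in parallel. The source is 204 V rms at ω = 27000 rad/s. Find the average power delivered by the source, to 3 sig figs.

20.8 W

X_L = ωL = 1470 Ω
Parallel: admittances add. Y = 1/R + 1/(jωL)
Y = (0.000500 − j0.000681) S
|Y| = 0.000845 S → |Z| = 1/|Y| = 1180 Ω, ∠Z = −∠Y = 53.7°
I = V/|Z| = 172 mA
P = VI cos φ = 204 × 0.172 × cos(53.7°) = 20.8 W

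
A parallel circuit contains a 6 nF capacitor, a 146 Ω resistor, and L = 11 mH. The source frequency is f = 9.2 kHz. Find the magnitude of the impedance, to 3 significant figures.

144 Ω

ω = 2πf = 57810 rad/s
X_L = ωL = 636 Ω
X_C = 1/(ωC) = 2880 Ω
Parallel: admittances add. Y = 1/R + 1/(jωL) + jωC
Y = (0.00685 − j0.00123) S
|Y| = 0.00696 S → |Z| = 1/|Y| = 144 Ω, ∠Z = −∠Y = 10.1°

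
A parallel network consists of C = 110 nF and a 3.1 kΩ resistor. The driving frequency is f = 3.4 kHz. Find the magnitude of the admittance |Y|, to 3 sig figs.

ω = 2πf = 21360 rad/s
X_C = 1/(ωC) = 426 Ω
Parallel: admittances add. Y = 1/R + jωC
Y = (0.000323 + j0.00235) S
|Y| = 0.00237 S → |Z| = 1/|Y| = 422 Ω, ∠Z = −∠Y = -82.2°

2.37 mS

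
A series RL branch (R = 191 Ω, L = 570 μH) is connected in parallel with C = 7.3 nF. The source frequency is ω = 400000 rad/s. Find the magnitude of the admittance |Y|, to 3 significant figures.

X_L = ωL = 228 Ω
X_C = 1/(ωC) = 342 Ω
Branch 1 (R+jX_L): Z₁ = 191 + j228 Ω, |Z₁| = 297 Ω
Branch 2 (−jX_C): Z₂ = −j342 Ω
Parallel: Z = Z₁Z₂/(Z₁+Z₂), |Z| = 457 Ω, ∠Z = -9.02°
|Y| = 1/|Z| = 2.19 mS

2.19 mS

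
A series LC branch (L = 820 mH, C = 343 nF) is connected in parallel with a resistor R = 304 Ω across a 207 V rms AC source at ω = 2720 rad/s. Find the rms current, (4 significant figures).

704.0 mA

X_L = ωL = 2230 Ω
X_C = 1/(ωC) = 1072 Ω
Branch 1: Z₁ = R = 304.0 Ω
Branch 2 (series LC): Z₂ = j(X_L − X_C) = j1159 Ω
Parallel: Z = Z₁Z₂/(Z₁+Z₂), |Z| = 294.0 Ω, ∠Z = 14.70°
I = V/|Z| = 207/294.0 = 704.0 mA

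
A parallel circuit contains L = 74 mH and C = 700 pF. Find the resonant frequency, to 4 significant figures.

22.11 kHz

ω₀ = 1/√(LC) = 1/√(0.074 × 7e-10) = 138900 rad/s
f₀ = ω₀/(2π) = 22.11 kHz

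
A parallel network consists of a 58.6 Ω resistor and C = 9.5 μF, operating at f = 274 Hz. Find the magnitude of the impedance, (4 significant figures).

42.31 Ω

ω = 2πf = 1722 rad/s
X_C = 1/(ωC) = 61.14 Ω
Parallel: admittances add. Y = 1/R + jωC
Y = (0.01706 + j0.01636) S
|Y| = 0.02364 S → |Z| = 1/|Y| = 42.31 Ω, ∠Z = −∠Y = -43.78°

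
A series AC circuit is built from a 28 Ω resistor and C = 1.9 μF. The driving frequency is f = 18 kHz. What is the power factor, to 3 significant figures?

ω = 2πf = 113100 rad/s
X_C = 1/(ωC) = 4.65 Ω
Z = 28.0 − j4.65 Ω
|Z| = √(28.0² + 4.65²) = 28.4 Ω
∠Z = arctan(-4.65/28.0) = -9.44°
cos φ = cos(-9.44°) = 0.986

0.986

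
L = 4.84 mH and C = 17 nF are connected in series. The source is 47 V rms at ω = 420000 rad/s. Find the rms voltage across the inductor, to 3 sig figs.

50.5 V

X_L = ωL = 2030 Ω
X_C = 1/(ωC) = 140 Ω
Net reactance X = X_L − X_C = 1890 Ω
Z = j1890 Ω
|Z| = √(0² + 1890²) = 1890 Ω
I = V/|Z| = 24.8 mA
V_L = I·|Z_L| = 0.0248 × 2030 = 50.5 V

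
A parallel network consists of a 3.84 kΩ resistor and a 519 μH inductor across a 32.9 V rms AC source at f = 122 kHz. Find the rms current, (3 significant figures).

83.1 mA

ω = 2πf = 766500 rad/s
X_L = ωL = 398 Ω
Parallel: admittances add. Y = 1/R + 1/(jωL)
Y = (0.000260 − j0.00251) S
|Y| = 0.00253 S → |Z| = 1/|Y| = 396 Ω, ∠Z = −∠Y = 84.1°
I = V/|Z| = 32.9/396 = 83.1 mA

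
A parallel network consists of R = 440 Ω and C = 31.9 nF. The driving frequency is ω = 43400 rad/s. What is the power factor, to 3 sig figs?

X_C = 1/(ωC) = 722 Ω
Parallel: admittances add. Y = 1/R + jωC
Y = (0.00227 + j0.00138) S
|Y| = 0.00266 S → |Z| = 1/|Y| = 376 Ω, ∠Z = −∠Y = -31.3°
cos φ = cos(-31.3°) = 0.854

0.854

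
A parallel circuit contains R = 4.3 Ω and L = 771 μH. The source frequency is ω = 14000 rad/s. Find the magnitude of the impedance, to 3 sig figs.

3.99 Ω

X_L = ωL = 10.8 Ω
Parallel: admittances add. Y = 1/R + 1/(jωL)
Y = (0.233 − j0.0926) S
|Y| = 0.250 S → |Z| = 1/|Y| = 3.99 Ω, ∠Z = −∠Y = 21.7°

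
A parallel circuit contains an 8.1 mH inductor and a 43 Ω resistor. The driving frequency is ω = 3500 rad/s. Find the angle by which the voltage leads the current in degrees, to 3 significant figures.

56.6°

X_L = ωL = 28.3 Ω
Parallel: admittances add. Y = 1/R + 1/(jωL)
Y = (0.0233 − j0.0353) S
|Y| = 0.0422 S → |Z| = 1/|Y| = 23.7 Ω, ∠Z = −∠Y = 56.6°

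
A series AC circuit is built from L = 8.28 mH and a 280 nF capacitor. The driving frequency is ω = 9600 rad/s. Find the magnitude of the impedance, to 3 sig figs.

X_L = ωL = 79.5 Ω
X_C = 1/(ωC) = 372 Ω
Net reactance X = X_L − X_C = -293 Ω
Z = − j293 Ω
|Z| = √(0² + 293²) = 293 Ω

293 Ω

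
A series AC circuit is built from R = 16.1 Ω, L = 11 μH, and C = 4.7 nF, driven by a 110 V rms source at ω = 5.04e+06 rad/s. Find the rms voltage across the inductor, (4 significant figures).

X_L = ωL = 55.44 Ω
X_C = 1/(ωC) = 42.22 Ω
Net reactance X = X_L − X_C = 13.22 Ω
Z = 16.10 + j13.22 Ω
|Z| = √(16.10² + 13.22²) = 20.84 Ω
I = V/|Z| = 5.280 A
V_L = I·|Z_L| = 5.280 × 55.44 = 292.7 V

292.7 V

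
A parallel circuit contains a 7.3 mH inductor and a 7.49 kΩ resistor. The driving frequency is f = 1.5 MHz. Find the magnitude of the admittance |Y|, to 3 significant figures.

134 μS

ω = 2πf = 9.425e+06 rad/s
X_L = ωL = 68800 Ω
Parallel: admittances add. Y = 1/R + 1/(jωL)
Y = (0.000134 − j1.45e-05) S
|Y| = 0.000134 S → |Z| = 1/|Y| = 7450 Ω, ∠Z = −∠Y = 6.21°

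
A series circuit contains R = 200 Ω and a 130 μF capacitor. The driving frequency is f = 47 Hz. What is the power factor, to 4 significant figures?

0.9916

ω = 2πf = 295.3 rad/s
X_C = 1/(ωC) = 26.05 Ω
Z = 200.0 − j26.05 Ω
|Z| = √(200.0² + 26.05²) = 201.7 Ω
∠Z = arctan(-26.05/200.0) = -7.421°
cos φ = cos(-7.421°) = 0.9916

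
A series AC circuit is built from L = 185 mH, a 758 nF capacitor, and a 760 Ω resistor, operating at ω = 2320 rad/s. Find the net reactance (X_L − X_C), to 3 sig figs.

-139 Ω

X_L = ωL = 429 Ω
X_C = 1/(ωC) = 569 Ω
X = 429 − 569 = -139 Ω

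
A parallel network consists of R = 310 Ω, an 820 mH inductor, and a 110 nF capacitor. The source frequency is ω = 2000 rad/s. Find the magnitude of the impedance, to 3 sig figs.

308 Ω

X_L = ωL = 1640 Ω
X_C = 1/(ωC) = 4550 Ω
Parallel: admittances add. Y = 1/R + 1/(jωL) + jωC
Y = (0.00323 − j0.000390) S
|Y| = 0.00325 S → |Z| = 1/|Y| = 308 Ω, ∠Z = −∠Y = 6.89°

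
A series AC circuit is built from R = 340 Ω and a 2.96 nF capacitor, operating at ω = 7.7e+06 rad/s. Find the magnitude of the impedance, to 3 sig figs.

343 Ω

X_C = 1/(ωC) = 43.9 Ω
Z = 340 − j43.9 Ω
|Z| = √(340² + 43.9²) = 343 Ω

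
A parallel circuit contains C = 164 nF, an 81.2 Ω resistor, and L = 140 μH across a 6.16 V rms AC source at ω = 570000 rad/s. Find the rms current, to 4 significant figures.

504.4 mA

X_L = ωL = 79.80 Ω
X_C = 1/(ωC) = 10.70 Ω
Parallel: admittances add. Y = 1/R + 1/(jωL) + jωC
Y = (0.01232 + j0.08095) S
|Y| = 0.08188 S → |Z| = 1/|Y| = 12.21 Ω, ∠Z = −∠Y = -81.35°
I = V/|Z| = 6.16/12.21 = 504.4 mA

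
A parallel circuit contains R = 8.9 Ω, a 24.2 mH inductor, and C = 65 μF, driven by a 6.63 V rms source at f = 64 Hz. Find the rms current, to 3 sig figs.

ω = 2πf = 402.1 rad/s
X_L = ωL = 9.73 Ω
X_C = 1/(ωC) = 38.3 Ω
Parallel: admittances add. Y = 1/R + 1/(jωL) + jωC
Y = (0.112 − j0.0766) S
|Y| = 0.136 S → |Z| = 1/|Y| = 7.35 Ω, ∠Z = −∠Y = 34.3°
I = V/|Z| = 6.63/7.35 = 902 mA

902 mA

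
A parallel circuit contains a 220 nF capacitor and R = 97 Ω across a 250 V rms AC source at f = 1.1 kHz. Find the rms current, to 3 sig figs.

2.61 A

ω = 2πf = 6912 rad/s
X_C = 1/(ωC) = 658 Ω
Parallel: admittances add. Y = 1/R + jωC
Y = (0.0103 + j0.00152) S
|Y| = 0.0104 S → |Z| = 1/|Y| = 96.0 Ω, ∠Z = −∠Y = -8.39°
I = V/|Z| = 250/96.0 = 2.61 A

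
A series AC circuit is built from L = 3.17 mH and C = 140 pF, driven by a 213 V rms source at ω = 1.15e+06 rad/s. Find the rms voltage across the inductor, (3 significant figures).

X_L = ωL = 3650 Ω
X_C = 1/(ωC) = 6210 Ω
Net reactance X = X_L − X_C = -2570 Ω
Z = − j2570 Ω
|Z| = √(0² + 2570²) = 2570 Ω
I = V/|Z| = 83.0 mA
V_L = I·|Z_L| = 0.0830 × 3650 = 303 V

303 V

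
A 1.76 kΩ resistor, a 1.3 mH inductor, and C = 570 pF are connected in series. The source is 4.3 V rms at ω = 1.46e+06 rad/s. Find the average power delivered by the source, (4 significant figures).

X_L = ωL = 1898 Ω
X_C = 1/(ωC) = 1202 Ω
Net reactance X = X_L − X_C = 696.4 Ω
Z = 1760 + j696.4 Ω
|Z| = √(1760² + 696.4²) = 1893 Ω
∠Z = arctan(696.4/1760) = 21.59°
I = V/|Z| = 2.272 mA
P = VI cos φ = 4.3 × 0.002272 × cos(21.59°) = 9.084 mW

9.084 mW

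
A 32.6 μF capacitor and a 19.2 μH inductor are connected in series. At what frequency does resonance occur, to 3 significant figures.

ω₀ = 1/√(LC) = 1/√(1.92e-05 × 3.26e-05) = 39970 rad/s
f₀ = ω₀/(2π) = 6.36 kHz

6.36 kHz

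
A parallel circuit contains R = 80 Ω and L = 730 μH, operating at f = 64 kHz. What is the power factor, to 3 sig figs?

ω = 2πf = 402100 rad/s
X_L = ωL = 294 Ω
Parallel: admittances add. Y = 1/R + 1/(jωL)
Y = (0.0125 − j0.00341) S
|Y| = 0.0130 S → |Z| = 1/|Y| = 77.2 Ω, ∠Z = −∠Y = 15.2°
cos φ = cos(15.2°) = 0.965

0.965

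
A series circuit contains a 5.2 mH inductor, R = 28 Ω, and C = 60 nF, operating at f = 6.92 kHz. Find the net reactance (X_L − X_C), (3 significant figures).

ω = 2πf = 43480 rad/s
X_L = ωL = 226 Ω
X_C = 1/(ωC) = 383 Ω
X = 226 − 383 = -157 Ω

-157 Ω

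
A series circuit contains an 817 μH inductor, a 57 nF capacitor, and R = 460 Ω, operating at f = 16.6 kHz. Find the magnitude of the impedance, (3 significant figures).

ω = 2πf = 104300 rad/s
X_L = ωL = 85.2 Ω
X_C = 1/(ωC) = 168 Ω
Net reactance X = X_L − X_C = -83.0 Ω
Z = 460 − j83.0 Ω
|Z| = √(460² + 83.0²) = 467 Ω

467 Ω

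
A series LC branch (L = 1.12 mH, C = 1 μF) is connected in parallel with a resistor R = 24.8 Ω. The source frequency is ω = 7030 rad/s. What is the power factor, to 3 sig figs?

X_L = ωL = 7.87 Ω
X_C = 1/(ωC) = 142 Ω
Branch 1: Z₁ = R = 24.8 Ω
Branch 2 (series LC): Z₂ = j(X_L − X_C) = −j134 Ω
Parallel: Z = Z₁Z₂/(Z₁+Z₂), |Z| = 24.4 Ω, ∠Z = -10.5°
cos φ = cos(-10.5°) = 0.983

0.983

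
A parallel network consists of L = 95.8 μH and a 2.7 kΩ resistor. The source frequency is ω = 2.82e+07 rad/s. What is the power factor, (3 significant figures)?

0.707

X_L = ωL = 2700 Ω
Parallel: admittances add. Y = 1/R + 1/(jωL)
Y = (0.000370 − j0.000370) S
|Y| = 0.000524 S → |Z| = 1/|Y| = 1910 Ω, ∠Z = −∠Y = 45.0°
cos φ = cos(45.0°) = 0.707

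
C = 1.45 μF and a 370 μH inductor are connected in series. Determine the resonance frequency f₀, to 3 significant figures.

ω₀ = 1/√(LC) = 1/√(0.00037 × 1.45e-06) = 43170 rad/s
f₀ = ω₀/(2π) = 6.87 kHz

6.87 kHz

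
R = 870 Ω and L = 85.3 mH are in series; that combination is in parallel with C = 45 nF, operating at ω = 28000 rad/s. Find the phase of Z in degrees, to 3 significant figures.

X_L = ωL = 2390 Ω
X_C = 1/(ωC) = 794 Ω
Branch 1 (R+jX_L): Z₁ = 870 + j2390 Ω, |Z₁| = 2540 Ω
Branch 2 (−jX_C): Z₂ = −j794 Ω
Parallel: Z = Z₁Z₂/(Z₁+Z₂), |Z| = 1110 Ω, ∠Z = -81.4°

-81.4°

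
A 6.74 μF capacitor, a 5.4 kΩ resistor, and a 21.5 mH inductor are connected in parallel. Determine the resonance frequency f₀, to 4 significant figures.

418.1 Hz

ω₀ = 1/√(LC) = 1/√(0.0215 × 6.74e-06) = 2627 rad/s
f₀ = ω₀/(2π) = 418.1 Hz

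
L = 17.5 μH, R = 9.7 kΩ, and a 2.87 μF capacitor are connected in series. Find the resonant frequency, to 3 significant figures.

ω₀ = 1/√(LC) = 1/√(1.75e-05 × 2.87e-06) = 141100 rad/s
f₀ = ω₀/(2π) = 22.5 kHz

22.5 kHz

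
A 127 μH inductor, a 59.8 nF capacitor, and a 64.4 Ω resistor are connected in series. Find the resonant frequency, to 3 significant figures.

57.8 kHz

ω₀ = 1/√(LC) = 1/√(0.000127 × 5.98e-08) = 362900 rad/s
f₀ = ω₀/(2π) = 57.8 kHz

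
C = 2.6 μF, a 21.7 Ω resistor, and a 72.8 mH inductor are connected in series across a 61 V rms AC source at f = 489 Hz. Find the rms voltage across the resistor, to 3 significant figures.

ω = 2πf = 3072 rad/s
X_L = ωL = 224 Ω
X_C = 1/(ωC) = 125 Ω
Net reactance X = X_L − X_C = 98.5 Ω
Z = 21.7 + j98.5 Ω
|Z| = √(21.7² + 98.5²) = 101 Ω
I = V/|Z| = 605 mA
V_R = I·|Z_R| = 0.605 × 21.7 = 13.1 V

13.1 V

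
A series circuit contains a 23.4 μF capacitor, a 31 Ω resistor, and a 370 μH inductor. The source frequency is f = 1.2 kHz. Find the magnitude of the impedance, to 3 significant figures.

ω = 2πf = 7540 rad/s
X_L = ωL = 2.79 Ω
X_C = 1/(ωC) = 5.67 Ω
Net reactance X = X_L − X_C = -2.88 Ω
Z = 31.0 − j2.88 Ω
|Z| = √(31.0² + 2.88²) = 31.1 Ω

31.1 Ω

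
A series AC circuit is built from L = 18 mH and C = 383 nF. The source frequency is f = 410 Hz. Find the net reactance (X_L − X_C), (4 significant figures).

ω = 2πf = 2576 rad/s
X_L = ωL = 46.37 Ω
X_C = 1/(ωC) = 1014 Ω
X = 46.37 − 1014 = -967.2 Ω

-967.2 Ω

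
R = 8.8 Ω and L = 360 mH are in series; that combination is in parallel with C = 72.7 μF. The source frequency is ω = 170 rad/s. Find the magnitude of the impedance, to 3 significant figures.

X_L = ωL = 61.2 Ω
X_C = 1/(ωC) = 80.9 Ω
Branch 1 (R+jX_L): Z₁ = 8.80 + j61.2 Ω, |Z₁| = 61.8 Ω
Branch 2 (−jX_C): Z₂ = −j80.9 Ω
Parallel: Z = Z₁Z₂/(Z₁+Z₂), |Z| = 232 Ω, ∠Z = 57.8°

232 Ω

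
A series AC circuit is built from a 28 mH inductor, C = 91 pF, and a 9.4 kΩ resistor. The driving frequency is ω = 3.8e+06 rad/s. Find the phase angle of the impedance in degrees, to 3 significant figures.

84.8°

X_L = ωL = 106000 Ω
X_C = 1/(ωC) = 2890 Ω
Net reactance X = X_L − X_C = 104000 Ω
Z = 9400 + j104000 Ω
|Z| = √(9400² + 104000²) = 104000 Ω
∠Z = arctan(104000/9400) = 84.8°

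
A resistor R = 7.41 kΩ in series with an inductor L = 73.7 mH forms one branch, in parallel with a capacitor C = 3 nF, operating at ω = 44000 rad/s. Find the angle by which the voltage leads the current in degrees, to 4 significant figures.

-36.05°

X_L = ωL = 3243 Ω
X_C = 1/(ωC) = 7576 Ω
Branch 1 (R+jX_L): Z₁ = 7410 + j3243 Ω, |Z₁| = 8089 Ω
Branch 2 (−jX_C): Z₂ = −j7576 Ω
Parallel: Z = Z₁Z₂/(Z₁+Z₂), |Z| = 7139 Ω, ∠Z = -36.05°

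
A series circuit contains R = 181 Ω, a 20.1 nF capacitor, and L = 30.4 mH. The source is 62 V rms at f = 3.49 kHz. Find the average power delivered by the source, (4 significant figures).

267.6 mW

ω = 2πf = 21930 rad/s
X_L = ωL = 666.6 Ω
X_C = 1/(ωC) = 2269 Ω
Net reactance X = X_L − X_C = -1602 Ω
Z = 181.0 − j1602 Ω
|Z| = √(181.0² + 1602²) = 1612 Ω
∠Z = arctan(-1602/181.0) = -83.55°
I = V/|Z| = 38.45 mA
P = VI cos φ = 62 × 0.03845 × cos(-83.55°) = 267.6 mW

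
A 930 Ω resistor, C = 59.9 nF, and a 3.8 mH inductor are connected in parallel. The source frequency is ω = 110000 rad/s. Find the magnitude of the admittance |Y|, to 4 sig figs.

4.332 mS

X_L = ωL = 418.0 Ω
X_C = 1/(ωC) = 151.8 Ω
Parallel: admittances add. Y = 1/R + 1/(jωL) + jωC
Y = (0.001075 + j0.004197) S
|Y| = 0.004332 S → |Z| = 1/|Y| = 230.8 Ω, ∠Z = −∠Y = -75.63°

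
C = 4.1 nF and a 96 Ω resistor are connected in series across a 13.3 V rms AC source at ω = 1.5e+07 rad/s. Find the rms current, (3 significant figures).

137 mA

X_C = 1/(ωC) = 16.3 Ω
Z = 96.0 − j16.3 Ω
|Z| = √(96.0² + 16.3²) = 97.4 Ω
I = V/|Z| = 13.3/97.4 = 137 mA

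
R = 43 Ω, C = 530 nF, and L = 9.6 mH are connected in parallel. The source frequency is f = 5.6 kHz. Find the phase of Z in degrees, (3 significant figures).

ω = 2πf = 35190 rad/s
X_L = ωL = 338 Ω
X_C = 1/(ωC) = 53.6 Ω
Parallel: admittances add. Y = 1/R + 1/(jωL) + jωC
Y = (0.0233 + j0.0157) S
|Y| = 0.0281 S → |Z| = 1/|Y| = 35.6 Ω, ∠Z = −∠Y = -34.0°

-34.0°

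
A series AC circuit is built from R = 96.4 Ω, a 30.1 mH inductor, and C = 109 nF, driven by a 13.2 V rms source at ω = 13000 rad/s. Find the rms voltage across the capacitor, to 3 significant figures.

X_L = ωL = 391 Ω
X_C = 1/(ωC) = 706 Ω
Net reactance X = X_L − X_C = -314 Ω
Z = 96.4 − j314 Ω
|Z| = √(96.4² + 314²) = 329 Ω
I = V/|Z| = 40.1 mA
V_C = I·|Z_C| = 0.0401 × 706 = 28.3 V

28.3 V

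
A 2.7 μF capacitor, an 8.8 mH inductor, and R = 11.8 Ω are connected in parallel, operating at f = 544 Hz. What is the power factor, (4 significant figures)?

0.9621

ω = 2πf = 3418 rad/s
X_L = ωL = 30.08 Ω
X_C = 1/(ωC) = 108.4 Ω
Parallel: admittances add. Y = 1/R + 1/(jωL) + jωC
Y = (0.08475 − j0.02402) S
|Y| = 0.08808 S → |Z| = 1/|Y| = 11.35 Ω, ∠Z = −∠Y = 15.82°
cos φ = cos(15.82°) = 0.9621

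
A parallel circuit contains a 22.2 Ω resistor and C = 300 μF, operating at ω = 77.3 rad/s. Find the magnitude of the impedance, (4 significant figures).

X_C = 1/(ωC) = 43.12 Ω
Parallel: admittances add. Y = 1/R + jωC
Y = (0.04505 + j0.02319) S
|Y| = 0.05066 S → |Z| = 1/|Y| = 19.74 Ω, ∠Z = −∠Y = -27.24°

19.74 Ω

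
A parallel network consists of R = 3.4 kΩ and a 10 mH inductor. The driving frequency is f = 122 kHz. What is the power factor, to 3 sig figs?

ω = 2πf = 766500 rad/s
X_L = ωL = 7670 Ω
Parallel: admittances add. Y = 1/R + 1/(jωL)
Y = (0.000294 − j0.000130) S
|Y| = 0.000322 S → |Z| = 1/|Y| = 3110 Ω, ∠Z = −∠Y = 23.9°
cos φ = cos(23.9°) = 0.914

0.914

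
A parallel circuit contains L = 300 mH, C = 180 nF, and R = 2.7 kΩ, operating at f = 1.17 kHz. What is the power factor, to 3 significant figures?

0.392

ω = 2πf = 7351 rad/s
X_L = ωL = 2210 Ω
X_C = 1/(ωC) = 756 Ω
Parallel: admittances add. Y = 1/R + 1/(jωL) + jωC
Y = (0.000370 + j0.000870) S
|Y| = 0.000945 S → |Z| = 1/|Y| = 1060 Ω, ∠Z = −∠Y = -66.9°
cos φ = cos(-66.9°) = 0.392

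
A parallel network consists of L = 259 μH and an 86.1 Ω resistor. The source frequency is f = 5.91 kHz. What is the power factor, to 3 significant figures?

0.111

ω = 2πf = 37130 rad/s
X_L = ωL = 9.62 Ω
Parallel: admittances add. Y = 1/R + 1/(jωL)
Y = (0.0116 − j0.104) S
|Y| = 0.105 S → |Z| = 1/|Y| = 9.56 Ω, ∠Z = −∠Y = 83.6°
cos φ = cos(83.6°) = 0.111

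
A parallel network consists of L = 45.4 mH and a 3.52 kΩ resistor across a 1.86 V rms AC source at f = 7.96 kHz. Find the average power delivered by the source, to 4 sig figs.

982.8 μW

ω = 2πf = 50010 rad/s
X_L = ωL = 2271 Ω
Parallel: admittances add. Y = 1/R + 1/(jωL)
Y = (0.0002841 − j0.0004404) S
|Y| = 0.0005241 S → |Z| = 1/|Y| = 1908 Ω, ∠Z = −∠Y = 57.18°
I = V/|Z| = 974.8 μA
P = VI cos φ = 1.86 × 0.0009748 × cos(57.18°) = 982.8 μW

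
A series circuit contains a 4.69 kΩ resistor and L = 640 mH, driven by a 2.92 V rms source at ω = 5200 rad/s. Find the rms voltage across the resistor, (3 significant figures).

2.38 V

X_L = ωL = 3330 Ω
Z = 4690 + j3330 Ω
|Z| = √(4690² + 3330²) = 5750 Ω
I = V/|Z| = 508 μA
V_R = I·|Z_R| = 0.000508 × 4690 = 2.38 V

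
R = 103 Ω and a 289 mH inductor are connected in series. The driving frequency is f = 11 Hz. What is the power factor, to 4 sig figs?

ω = 2πf = 69.12 rad/s
X_L = ωL = 19.97 Ω
Z = 103.0 + j19.97 Ω
|Z| = √(103.0² + 19.97²) = 104.9 Ω
∠Z = arctan(19.97/103.0) = 10.97°
cos φ = cos(10.97°) = 0.9817

0.9817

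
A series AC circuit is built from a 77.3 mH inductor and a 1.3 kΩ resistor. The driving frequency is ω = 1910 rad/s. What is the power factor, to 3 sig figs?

0.994

X_L = ωL = 148 Ω
Z = 1300 + j148 Ω
|Z| = √(1300² + 148²) = 1310 Ω
∠Z = arctan(148/1300) = 6.48°
cos φ = cos(6.48°) = 0.994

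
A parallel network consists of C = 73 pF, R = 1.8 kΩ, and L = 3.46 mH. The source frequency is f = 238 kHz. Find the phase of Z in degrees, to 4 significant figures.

ω = 2πf = 1.495e+06 rad/s
X_L = ωL = 5174 Ω
X_C = 1/(ωC) = 9161 Ω
Parallel: admittances add. Y = 1/R + 1/(jωL) + jωC
Y = (0.0005556 − j8.411e-05) S
|Y| = 0.0005619 S → |Z| = 1/|Y| = 1780 Ω, ∠Z = −∠Y = 8.609°

8.609°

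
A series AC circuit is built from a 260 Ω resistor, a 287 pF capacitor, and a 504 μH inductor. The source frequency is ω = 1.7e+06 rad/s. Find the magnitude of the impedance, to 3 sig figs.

X_L = ωL = 857 Ω
X_C = 1/(ωC) = 2050 Ω
Net reactance X = X_L − X_C = -1190 Ω
Z = 260 − j1190 Ω
|Z| = √(260² + 1190²) = 1220 Ω

1220 Ω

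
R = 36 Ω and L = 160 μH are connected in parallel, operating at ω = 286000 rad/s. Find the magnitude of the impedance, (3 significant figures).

28.3 Ω

X_L = ωL = 45.8 Ω
Parallel: admittances add. Y = 1/R + 1/(jωL)
Y = (0.0278 − j0.0219) S
|Y| = 0.0353 S → |Z| = 1/|Y| = 28.3 Ω, ∠Z = −∠Y = 38.2°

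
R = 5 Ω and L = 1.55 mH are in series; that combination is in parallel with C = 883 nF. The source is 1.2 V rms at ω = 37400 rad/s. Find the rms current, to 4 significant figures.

X_L = ωL = 57.97 Ω
X_C = 1/(ωC) = 30.28 Ω
Branch 1 (R+jX_L): Z₁ = 5.000 + j57.97 Ω, |Z₁| = 58.19 Ω
Branch 2 (−jX_C): Z₂ = −j30.28 Ω
Parallel: Z = Z₁Z₂/(Z₁+Z₂), |Z| = 62.62 Ω, ∠Z = -84.69°
I = V/|Z| = 1.2/62.62 = 19.16 mA

19.16 mA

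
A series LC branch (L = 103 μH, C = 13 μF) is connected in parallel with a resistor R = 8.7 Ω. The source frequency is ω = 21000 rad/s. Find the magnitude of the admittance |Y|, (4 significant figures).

676.5 mS

X_L = ωL = 2.163 Ω
X_C = 1/(ωC) = 3.663 Ω
Branch 1: Z₁ = R = 8.700 Ω
Branch 2 (series LC): Z₂ = j(X_L − X_C) = −j1.500 Ω
Parallel: Z = Z₁Z₂/(Z₁+Z₂), |Z| = 1.478 Ω, ∠Z = -80.22°
|Y| = 1/|Z| = 676.5 mS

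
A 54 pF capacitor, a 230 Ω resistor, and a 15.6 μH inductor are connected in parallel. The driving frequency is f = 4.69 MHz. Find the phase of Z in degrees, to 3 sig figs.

7.65°

ω = 2πf = 2.947e+07 rad/s
X_L = ωL = 460 Ω
X_C = 1/(ωC) = 628 Ω
Parallel: admittances add. Y = 1/R + 1/(jωL) + jωC
Y = (0.00435 − j0.000584) S
|Y| = 0.00439 S → |Z| = 1/|Y| = 228 Ω, ∠Z = −∠Y = 7.65°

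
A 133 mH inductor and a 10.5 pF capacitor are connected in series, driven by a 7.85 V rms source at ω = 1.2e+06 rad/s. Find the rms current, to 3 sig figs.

97.8 μA

X_L = ωL = 160000 Ω
X_C = 1/(ωC) = 79400 Ω
Net reactance X = X_L − X_C = 80200 Ω
Z = j80200 Ω
|Z| = √(0² + 80200²) = 80200 Ω
I = V/|Z| = 7.85/80200 = 97.8 μA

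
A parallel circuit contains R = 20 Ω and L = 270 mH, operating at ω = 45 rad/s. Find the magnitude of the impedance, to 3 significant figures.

X_L = ωL = 12.2 Ω
Parallel: admittances add. Y = 1/R + 1/(jωL)
Y = (0.0500 − j0.0823) S
|Y| = 0.0963 S → |Z| = 1/|Y| = 10.4 Ω, ∠Z = −∠Y = 58.7°

10.4 Ω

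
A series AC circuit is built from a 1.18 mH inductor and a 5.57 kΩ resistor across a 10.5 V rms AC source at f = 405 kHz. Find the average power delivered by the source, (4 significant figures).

15.34 mW

ω = 2πf = 2.545e+06 rad/s
X_L = ωL = 3003 Ω
Z = 5570 + j3003 Ω
|Z| = √(5570² + 3003²) = 6328 Ω
∠Z = arctan(3003/5570) = 28.33°
I = V/|Z| = 1.659 mA
P = VI cos φ = 10.5 × 0.001659 × cos(28.33°) = 15.34 mW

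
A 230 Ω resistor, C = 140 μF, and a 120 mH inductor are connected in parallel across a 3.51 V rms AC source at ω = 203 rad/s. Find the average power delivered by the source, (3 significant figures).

X_L = ωL = 24.4 Ω
X_C = 1/(ωC) = 35.2 Ω
Parallel: admittances add. Y = 1/R + 1/(jωL) + jωC
Y = (0.00435 − j0.0126) S
|Y| = 0.0134 S → |Z| = 1/|Y| = 74.9 Ω, ∠Z = −∠Y = 71.0°
I = V/|Z| = 46.9 mA
P = VI cos φ = 3.51 × 0.0469 × cos(71.0°) = 53.6 mW

53.6 mW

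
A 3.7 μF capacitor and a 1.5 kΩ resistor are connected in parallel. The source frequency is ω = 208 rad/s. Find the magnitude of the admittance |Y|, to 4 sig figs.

X_C = 1/(ωC) = 1299 Ω
Parallel: admittances add. Y = 1/R + jωC
Y = (0.0006667 + j0.0007696) S
|Y| = 0.001018 S → |Z| = 1/|Y| = 982.1 Ω, ∠Z = −∠Y = -49.10°

1.018 mS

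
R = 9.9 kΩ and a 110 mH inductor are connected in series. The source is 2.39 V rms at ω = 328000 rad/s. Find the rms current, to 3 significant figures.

63.9 μA

X_L = ωL = 36100 Ω
Z = 9900 + j36100 Ω
|Z| = √(9900² + 36100²) = 37400 Ω
I = V/|Z| = 2.39/37400 = 63.9 μA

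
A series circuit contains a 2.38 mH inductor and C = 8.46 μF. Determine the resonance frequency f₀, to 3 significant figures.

1.12 kHz

ω₀ = 1/√(LC) = 1/√(0.00238 × 8.46e-06) = 7047 rad/s
f₀ = ω₀/(2π) = 1.12 kHz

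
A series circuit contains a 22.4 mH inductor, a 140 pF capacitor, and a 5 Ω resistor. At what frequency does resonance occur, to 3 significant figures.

ω₀ = 1/√(LC) = 1/√(0.0224 × 1.4e-10) = 564700 rad/s
f₀ = ω₀/(2π) = 89.9 kHz

89.9 kHz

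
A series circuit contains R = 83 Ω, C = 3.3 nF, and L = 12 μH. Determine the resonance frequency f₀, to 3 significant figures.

800 kHz

ω₀ = 1/√(LC) = 1/√(1.2e-05 × 3.3e-09) = 5.025e+06 rad/s
f₀ = ω₀/(2π) = 800 kHz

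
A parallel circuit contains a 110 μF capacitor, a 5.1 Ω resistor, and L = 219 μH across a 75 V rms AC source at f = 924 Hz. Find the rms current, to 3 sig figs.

18.4 A

ω = 2πf = 5806 rad/s
X_L = ωL = 1.27 Ω
X_C = 1/(ωC) = 1.57 Ω
Parallel: admittances add. Y = 1/R + 1/(jωL) + jωC
Y = (0.196 − j0.148) S
|Y| = 0.246 S → |Z| = 1/|Y| = 4.07 Ω, ∠Z = −∠Y = 37.0°
I = V/|Z| = 75/4.07 = 18.4 A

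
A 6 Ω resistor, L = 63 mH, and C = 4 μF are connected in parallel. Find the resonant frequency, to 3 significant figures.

ω₀ = 1/√(LC) = 1/√(0.063 × 4e-06) = 1992 rad/s
f₀ = ω₀/(2π) = 317 Hz

317 Hz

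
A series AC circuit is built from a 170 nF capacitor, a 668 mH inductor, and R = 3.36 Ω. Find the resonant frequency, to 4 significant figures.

472.3 Hz

ω₀ = 1/√(LC) = 1/√(0.668 × 1.7e-07) = 2967 rad/s
f₀ = ω₀/(2π) = 472.3 Hz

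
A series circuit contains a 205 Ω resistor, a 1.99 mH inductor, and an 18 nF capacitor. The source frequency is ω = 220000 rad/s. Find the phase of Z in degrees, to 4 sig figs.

X_L = ωL = 437.8 Ω
X_C = 1/(ωC) = 252.5 Ω
Net reactance X = X_L − X_C = 185.3 Ω
Z = 205.0 + j185.3 Ω
|Z| = √(205.0² + 185.3²) = 276.3 Ω
∠Z = arctan(185.3/205.0) = 42.11°

42.11°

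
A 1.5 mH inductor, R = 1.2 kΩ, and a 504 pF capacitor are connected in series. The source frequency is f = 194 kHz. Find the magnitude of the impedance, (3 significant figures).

ω = 2πf = 1.219e+06 rad/s
X_L = ωL = 1830 Ω
X_C = 1/(ωC) = 1630 Ω
Net reactance X = X_L − X_C = 201 Ω
Z = 1200 + j201 Ω
|Z| = √(1200² + 201²) = 1220 Ω

1220 Ω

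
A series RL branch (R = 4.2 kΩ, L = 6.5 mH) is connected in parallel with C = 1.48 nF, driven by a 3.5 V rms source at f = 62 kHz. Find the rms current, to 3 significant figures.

ω = 2πf = 389600 rad/s
X_L = ωL = 2530 Ω
X_C = 1/(ωC) = 1730 Ω
Branch 1 (R+jX_L): Z₁ = 4200 + j2530 Ω, |Z₁| = 4900 Ω
Branch 2 (−jX_C): Z₂ = −j1730 Ω
Parallel: Z = Z₁Z₂/(Z₁+Z₂), |Z| = 1990 Ω, ∠Z = -69.7°
I = V/|Z| = 3.5/1990 = 1.76 mA

1.76 mA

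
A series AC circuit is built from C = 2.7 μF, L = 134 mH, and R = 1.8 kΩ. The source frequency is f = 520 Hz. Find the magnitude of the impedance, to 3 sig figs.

ω = 2πf = 3267 rad/s
X_L = ωL = 438 Ω
X_C = 1/(ωC) = 113 Ω
Net reactance X = X_L − X_C = 324 Ω
Z = 1800 + j324 Ω
|Z| = √(1800² + 324²) = 1830 Ω

1830 Ω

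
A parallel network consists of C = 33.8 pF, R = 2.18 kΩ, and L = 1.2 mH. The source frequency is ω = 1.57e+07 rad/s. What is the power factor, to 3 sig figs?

X_L = ωL = 18800 Ω
X_C = 1/(ωC) = 1880 Ω
Parallel: admittances add. Y = 1/R + 1/(jωL) + jωC
Y = (0.000459 + j0.000478) S
|Y| = 0.000662 S → |Z| = 1/|Y| = 1510 Ω, ∠Z = −∠Y = -46.2°
cos φ = cos(-46.2°) = 0.693

0.693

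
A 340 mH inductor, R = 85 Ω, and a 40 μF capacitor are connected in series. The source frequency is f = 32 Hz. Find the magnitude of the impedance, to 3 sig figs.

102 Ω

ω = 2πf = 201.1 rad/s
X_L = ωL = 68.4 Ω
X_C = 1/(ωC) = 124 Ω
Net reactance X = X_L − X_C = -56.0 Ω
Z = 85.0 − j56.0 Ω
|Z| = √(85.0² + 56.0²) = 102 Ω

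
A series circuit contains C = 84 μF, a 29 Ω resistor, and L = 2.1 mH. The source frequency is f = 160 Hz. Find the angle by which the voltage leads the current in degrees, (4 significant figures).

-18.55°

ω = 2πf = 1005 rad/s
X_L = ωL = 2.111 Ω
X_C = 1/(ωC) = 11.84 Ω
Net reactance X = X_L − X_C = -9.731 Ω
Z = 29.00 − j9.731 Ω
|Z| = √(29.00² + 9.731²) = 30.59 Ω
∠Z = arctan(-9.731/29.00) = -18.55°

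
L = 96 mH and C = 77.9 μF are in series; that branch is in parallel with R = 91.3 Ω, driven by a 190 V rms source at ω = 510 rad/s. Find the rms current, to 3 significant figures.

8.25 A

X_L = ωL = 49.0 Ω
X_C = 1/(ωC) = 25.2 Ω
Branch 1: Z₁ = R = 91.3 Ω
Branch 2 (series LC): Z₂ = j(X_L − X_C) = j23.8 Ω
Parallel: Z = Z₁Z₂/(Z₁+Z₂), |Z| = 23.0 Ω, ∠Z = 75.4°
I = V/|Z| = 190/23.0 = 8.25 A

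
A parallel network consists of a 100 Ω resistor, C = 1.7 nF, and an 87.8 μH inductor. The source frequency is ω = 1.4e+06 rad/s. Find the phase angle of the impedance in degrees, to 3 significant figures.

X_L = ωL = 123 Ω
X_C = 1/(ωC) = 420 Ω
Parallel: admittances add. Y = 1/R + 1/(jωL) + jωC
Y = (0.0100 − j0.00576) S
|Y| = 0.0115 S → |Z| = 1/|Y| = 86.7 Ω, ∠Z = −∠Y = 29.9°

29.9°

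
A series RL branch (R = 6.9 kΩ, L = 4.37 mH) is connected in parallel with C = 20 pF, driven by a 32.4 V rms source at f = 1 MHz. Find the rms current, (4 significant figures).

ω = 2πf = 6.283e+06 rad/s
X_L = ωL = 27460 Ω
X_C = 1/(ωC) = 7958 Ω
Branch 1 (R+jX_L): Z₁ = 6900 + j27460 Ω, |Z₁| = 28310 Ω
Branch 2 (−jX_C): Z₂ = −j7958 Ω
Parallel: Z = Z₁Z₂/(Z₁+Z₂), |Z| = 10890 Ω, ∠Z = -84.62°
I = V/|Z| = 32.4/10890 = 2.975 mA

2.975 mA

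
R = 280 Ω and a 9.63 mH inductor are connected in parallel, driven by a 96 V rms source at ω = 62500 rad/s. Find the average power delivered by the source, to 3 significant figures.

X_L = ωL = 602 Ω
Parallel: admittances add. Y = 1/R + 1/(jωL)
Y = (0.00357 − j0.00166) S
|Y| = 0.00394 S → |Z| = 1/|Y| = 254 Ω, ∠Z = −∠Y = 24.9°
I = V/|Z| = 378 mA
P = VI cos φ = 96 × 0.378 × cos(24.9°) = 32.9 W

32.9 W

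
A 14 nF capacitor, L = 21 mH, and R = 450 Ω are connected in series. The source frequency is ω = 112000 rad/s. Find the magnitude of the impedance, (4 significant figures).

X_L = ωL = 2352 Ω
X_C = 1/(ωC) = 637.8 Ω
Net reactance X = X_L − X_C = 1714 Ω
Z = 450.0 + j1714 Ω
|Z| = √(450.0² + 1714²) = 1772 Ω

1772 Ω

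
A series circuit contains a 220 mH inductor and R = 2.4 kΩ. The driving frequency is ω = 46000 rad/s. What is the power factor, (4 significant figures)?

X_L = ωL = 10120 Ω
Z = 2400 + j10120 Ω
|Z| = √(2400² + 10120²) = 10400 Ω
∠Z = arctan(10120/2400) = 76.66°
cos φ = cos(76.66°) = 0.2308

0.2308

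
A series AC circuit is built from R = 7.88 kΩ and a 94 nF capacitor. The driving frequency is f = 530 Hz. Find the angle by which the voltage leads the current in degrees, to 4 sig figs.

-22.07°

ω = 2πf = 3330 rad/s
X_C = 1/(ωC) = 3195 Ω
Z = 7880 − j3195 Ω
|Z| = √(7880² + 3195²) = 8503 Ω
∠Z = arctan(-3195/7880) = -22.07°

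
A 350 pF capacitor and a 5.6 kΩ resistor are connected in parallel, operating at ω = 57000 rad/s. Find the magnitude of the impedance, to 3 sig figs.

X_C = 1/(ωC) = 50100 Ω
Parallel: admittances add. Y = 1/R + jωC
Y = (0.000179 + j2e-05) S
|Y| = 0.000180 S → |Z| = 1/|Y| = 5570 Ω, ∠Z = −∠Y = -6.37°

5570 Ω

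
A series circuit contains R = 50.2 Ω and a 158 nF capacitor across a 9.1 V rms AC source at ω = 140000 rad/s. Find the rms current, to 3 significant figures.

135 mA

X_C = 1/(ωC) = 45.2 Ω
Z = 50.2 − j45.2 Ω
|Z| = √(50.2² + 45.2²) = 67.6 Ω
I = V/|Z| = 9.1/67.6 = 135 mA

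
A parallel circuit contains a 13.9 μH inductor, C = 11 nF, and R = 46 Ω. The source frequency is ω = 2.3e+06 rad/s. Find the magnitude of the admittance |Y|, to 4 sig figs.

X_L = ωL = 31.97 Ω
X_C = 1/(ωC) = 39.53 Ω
Parallel: admittances add. Y = 1/R + 1/(jωL) + jωC
Y = (0.02174 − j0.005979) S
|Y| = 0.02255 S → |Z| = 1/|Y| = 44.35 Ω, ∠Z = −∠Y = 15.38°

22.55 mS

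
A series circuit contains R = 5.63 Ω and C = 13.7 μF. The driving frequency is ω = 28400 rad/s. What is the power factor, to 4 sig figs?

X_C = 1/(ωC) = 2.570 Ω
Z = 5.630 − j2.570 Ω
|Z| = √(5.630² + 2.570²) = 6.189 Ω
∠Z = arctan(-2.570/5.630) = -24.54°
cos φ = cos(-24.54°) = 0.9097

0.9097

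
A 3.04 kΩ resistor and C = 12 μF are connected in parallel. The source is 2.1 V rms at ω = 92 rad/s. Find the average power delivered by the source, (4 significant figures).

1.451 mW

X_C = 1/(ωC) = 905.8 Ω
Parallel: admittances add. Y = 1/R + jωC
Y = (0.0003289 + j0.001104) S
|Y| = 0.001152 S → |Z| = 1/|Y| = 868.1 Ω, ∠Z = −∠Y = -73.41°
I = V/|Z| = 2.419 mA
P = VI cos φ = 2.1 × 0.002419 × cos(-73.41°) = 1.451 mW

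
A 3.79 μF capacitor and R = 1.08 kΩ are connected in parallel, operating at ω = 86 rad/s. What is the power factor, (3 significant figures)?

X_C = 1/(ωC) = 3070 Ω
Parallel: admittances add. Y = 1/R + jωC
Y = (0.000926 + j0.000326) S
|Y| = 0.000982 S → |Z| = 1/|Y| = 1020 Ω, ∠Z = −∠Y = -19.4°
cos φ = cos(-19.4°) = 0.943

0.943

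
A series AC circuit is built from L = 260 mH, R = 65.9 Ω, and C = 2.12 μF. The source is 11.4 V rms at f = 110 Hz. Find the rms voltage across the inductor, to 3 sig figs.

ω = 2πf = 691.2 rad/s
X_L = ωL = 180 Ω
X_C = 1/(ωC) = 682 Ω
Net reactance X = X_L − X_C = -503 Ω
Z = 65.9 − j503 Ω
|Z| = √(65.9² + 503²) = 507 Ω
I = V/|Z| = 22.5 mA
V_L = I·|Z_L| = 0.0225 × 180 = 4.04 V

4.04 V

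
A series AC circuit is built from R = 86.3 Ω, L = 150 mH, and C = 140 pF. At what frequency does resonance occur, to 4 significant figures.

ω₀ = 1/√(LC) = 1/√(0.15 × 1.4e-10) = 218200 rad/s
f₀ = ω₀/(2π) = 34.73 kHz

34.73 kHz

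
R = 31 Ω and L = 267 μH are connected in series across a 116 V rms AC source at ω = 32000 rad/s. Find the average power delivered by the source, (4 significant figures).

X_L = ωL = 8.544 Ω
Z = 31.00 + j8.544 Ω
|Z| = √(31.00² + 8.544²) = 32.16 Ω
∠Z = arctan(8.544/31.00) = 15.41°
I = V/|Z| = 3.607 A
P = VI cos φ = 116 × 3.607 × cos(15.41°) = 403.4 W

403.4 W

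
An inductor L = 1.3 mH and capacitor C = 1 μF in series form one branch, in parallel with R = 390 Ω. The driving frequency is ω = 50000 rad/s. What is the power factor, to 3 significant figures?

X_L = ωL = 65.0 Ω
X_C = 1/(ωC) = 20.0 Ω
Branch 1: Z₁ = R = 390 Ω
Branch 2 (series LC): Z₂ = j(X_L − X_C) = j45.0 Ω
Parallel: Z = Z₁Z₂/(Z₁+Z₂), |Z| = 44.7 Ω, ∠Z = 83.4°
cos φ = cos(83.4°) = 0.115

0.115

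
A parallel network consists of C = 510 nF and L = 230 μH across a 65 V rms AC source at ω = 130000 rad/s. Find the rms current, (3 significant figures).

X_L = ωL = 29.9 Ω
X_C = 1/(ωC) = 15.1 Ω
Parallel: admittances add. Y = 1/(jωL) + jωC
Y = (0 + j0.0329) S
|Y| = 0.0329 S → |Z| = 1/|Y| = 30.4 Ω, ∠Z = −∠Y = -90.0°
I = V/|Z| = 65/30.4 = 2.14 A

2.14 A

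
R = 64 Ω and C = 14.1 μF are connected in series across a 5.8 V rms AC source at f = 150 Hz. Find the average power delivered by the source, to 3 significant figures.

ω = 2πf = 942.5 rad/s
X_C = 1/(ωC) = 75.3 Ω
Z = 64.0 − j75.3 Ω
|Z| = √(64.0² + 75.3²) = 98.8 Ω
∠Z = arctan(-75.3/64.0) = -49.6°
I = V/|Z| = 58.7 mA
P = VI cos φ = 5.8 × 0.0587 × cos(-49.6°) = 221 mW

221 mW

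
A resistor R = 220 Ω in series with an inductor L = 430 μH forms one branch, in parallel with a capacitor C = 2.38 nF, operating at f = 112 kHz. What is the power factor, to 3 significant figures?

0.955

ω = 2πf = 703700 rad/s
X_L = ωL = 303 Ω
X_C = 1/(ωC) = 597 Ω
Branch 1 (R+jX_L): Z₁ = 220 + j303 Ω, |Z₁| = 374 Ω
Branch 2 (−jX_C): Z₂ = −j597 Ω
Parallel: Z = Z₁Z₂/(Z₁+Z₂), |Z| = 608 Ω, ∠Z = 17.2°
cos φ = cos(17.2°) = 0.955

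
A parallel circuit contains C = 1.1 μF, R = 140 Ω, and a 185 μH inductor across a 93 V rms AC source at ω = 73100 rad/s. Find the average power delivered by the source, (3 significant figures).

61.8 W

X_L = ωL = 13.5 Ω
X_C = 1/(ωC) = 12.4 Ω
Parallel: admittances add. Y = 1/R + 1/(jωL) + jωC
Y = (0.00714 + j0.00646) S
|Y| = 0.00963 S → |Z| = 1/|Y| = 104 Ω, ∠Z = −∠Y = -42.1°
I = V/|Z| = 896 mA
P = VI cos φ = 93 × 0.896 × cos(-42.1°) = 61.8 W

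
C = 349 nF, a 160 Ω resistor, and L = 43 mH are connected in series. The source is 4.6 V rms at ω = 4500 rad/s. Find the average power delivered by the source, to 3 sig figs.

X_L = ωL = 193 Ω
X_C = 1/(ωC) = 637 Ω
Net reactance X = X_L − X_C = -443 Ω
Z = 160 − j443 Ω
|Z| = √(160² + 443²) = 471 Ω
∠Z = arctan(-443/160) = -70.2°
I = V/|Z| = 9.76 mA
P = VI cos φ = 4.6 × 0.00976 × cos(-70.2°) = 15.2 mW

15.2 mW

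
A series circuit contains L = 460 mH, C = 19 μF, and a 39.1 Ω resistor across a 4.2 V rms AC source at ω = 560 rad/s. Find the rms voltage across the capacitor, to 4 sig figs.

2.347 V

X_L = ωL = 257.6 Ω
X_C = 1/(ωC) = 93.98 Ω
Net reactance X = X_L − X_C = 163.6 Ω
Z = 39.10 + j163.6 Ω
|Z| = √(39.10² + 163.6²) = 168.2 Ω
I = V/|Z| = 24.97 mA
V_C = I·|Z_C| = 0.02497 × 93.98 = 2.347 V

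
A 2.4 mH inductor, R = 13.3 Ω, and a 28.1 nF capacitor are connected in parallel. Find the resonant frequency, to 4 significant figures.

ω₀ = 1/√(LC) = 1/√(0.0024 × 2.81e-08) = 121800 rad/s
f₀ = ω₀/(2π) = 19.38 kHz

19.38 kHz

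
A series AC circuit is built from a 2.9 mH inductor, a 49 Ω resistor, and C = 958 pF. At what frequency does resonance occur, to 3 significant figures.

95.5 kHz

ω₀ = 1/√(LC) = 1/√(0.0029 × 9.58e-10) = 600000 rad/s
f₀ = ω₀/(2π) = 95.5 kHz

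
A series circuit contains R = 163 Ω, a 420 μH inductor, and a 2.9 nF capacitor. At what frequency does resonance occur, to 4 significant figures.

ω₀ = 1/√(LC) = 1/√(0.00042 × 2.9e-09) = 906100 rad/s
f₀ = ω₀/(2π) = 144.2 kHz

144.2 kHz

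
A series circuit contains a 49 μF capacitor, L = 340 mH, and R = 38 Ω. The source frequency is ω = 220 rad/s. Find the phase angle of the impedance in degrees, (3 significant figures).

X_L = ωL = 74.8 Ω
X_C = 1/(ωC) = 92.8 Ω
Net reactance X = X_L − X_C = -18.0 Ω
Z = 38.0 − j18.0 Ω
|Z| = √(38.0² + 18.0²) = 42.0 Ω
∠Z = arctan(-18.0/38.0) = -25.3°

-25.3°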